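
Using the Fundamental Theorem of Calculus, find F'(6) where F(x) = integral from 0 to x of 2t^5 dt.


By the Fundamental Theorem of Calculus (Part 1):
If F(x) = integral from 0 to x of f(t) dt, then F'(x) = f(x)
Here f(t) = 2t^5
So F'(x) = 2x^5
Evaluate at x = 6:
F'(6) = 2 * 6^5
= 2 * 7776
= 15552

15552


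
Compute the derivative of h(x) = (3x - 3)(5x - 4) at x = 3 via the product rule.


Let u(x) = 3x - 3 and v(x) = 5x - 4
u'(x) = 3
v'(x) = 5
Product rule: h'(x) = u'(x)*v(x) + u(x)*v'(x)
= 3 * (5x - 4) + (3x - 3) * 5
At x = 3:
u(3) = 3 * 3 - 3 = 6
v(3) = 5 * 3 - 4 = 11
h'(3) = 3 * 11 + 6 * 5
= 33 + 30
= 63

63


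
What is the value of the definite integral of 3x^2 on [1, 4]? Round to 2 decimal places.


Find the antiderivative of 3x^2:
F(x) = 3/3 * x^3
Apply the Fundamental Theorem of Calculus:
F(4) - F(1)
= 3/3 * 4^3 - 3/3 * 1^3
= 3/3 * (64 - 1)
= 3/3 * 63
= 63 = 63.00

63.00


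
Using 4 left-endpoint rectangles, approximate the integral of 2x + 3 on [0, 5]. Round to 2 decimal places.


Left Riemann sum uses left endpoints of each subinterval.
Interval: [0, 5], n = 4
dx = (5 - 0) / 4 = 5/4
Left endpoints: [0, 5/4, 5/2, 15/4]
f values: [3, 11/2, 8, 21/2]
Sum = dx * (sum of f values)
= 5/4 * 27
= 135/4 = 33.75

33.75


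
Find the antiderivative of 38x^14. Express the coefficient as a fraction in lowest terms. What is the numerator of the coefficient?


Apply the power rule for integration:
integral of ax^n dx = a/(n+1) * x^(n+1) + C
integral of 38x^14 dx
= 38/15 * x^15 + C
The coefficient in lowest terms is 38/15, and its numerator is 38

38


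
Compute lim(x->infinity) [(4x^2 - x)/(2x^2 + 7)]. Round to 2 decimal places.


For limits at infinity with equal-degree polynomials,
we compare leading coefficients.
Numerator leading term: 4x^2
Denominator leading term: 2x^2
Divide both by x^2:
lim = (4 - 1/x) / (2 + 7/x^2)
As x -> infinity, the 1/x and 1/x^2 terms vanish:
= 4/2 = 2 = 2.00

2.00


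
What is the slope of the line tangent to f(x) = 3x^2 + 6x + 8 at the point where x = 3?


The slope of the tangent line equals f'(x) at the point.
f(x) = 3x^2 + 6x + 8
f'(x) = 6x + 6
At x = 3:
f'(3) = 6 * 3 + 6
= 18 + 6
= 24

24


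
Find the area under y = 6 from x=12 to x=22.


The area under a constant function y = 6 is a rectangle.
Width = 22 - 12 = 10
Height = 6
Area = width * height
= 10 * 6
= 60

60


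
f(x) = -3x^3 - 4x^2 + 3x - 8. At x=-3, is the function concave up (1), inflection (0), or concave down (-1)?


Concavity is determined by the sign of f''(x).
f(x) = -3x^3 - 4x^2 + 3x - 8
f'(x) = -9x^2 - 8x + 3
f''(x) = -18x - 8
f''(-3) = -18 * (-3) - 8
= 54 - 8
= 46
Since f''(-3) > 0, the function is concave up (1)

1


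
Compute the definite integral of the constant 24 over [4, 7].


The integral of a constant k over [a, b] equals k * (b - a).
integral from 4 to 7 of 24 dx
= 24 * (7 - 4)
= 24 * 3
= 72

72


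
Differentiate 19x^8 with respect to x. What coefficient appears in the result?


We apply the power rule: d/dx [ax^n] = a*n * x^(n-1)
d/dx [19x^8]
= 19 * 8 * x^(8-1)
= 152x^7
The coefficient is 152

152


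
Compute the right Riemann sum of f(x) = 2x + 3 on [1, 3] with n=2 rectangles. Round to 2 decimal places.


Right Riemann sum uses right endpoints of each subinterval.
Interval: [1, 3], n = 2
dx = (3 - 1) / 2 = 1
Right endpoints: [2, 3]
f values: [7, 9]
Sum = dx * (sum of f values)
= 1 * 16
= 16 = 16.00

16.00


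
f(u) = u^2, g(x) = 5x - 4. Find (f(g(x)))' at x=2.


Using the chain rule: (f(g(x)))' = f'(g(x)) * g'(x)
First, find g(2):
g(2) = 5 * 2 - 4 = 6
Next, f'(u) = 2u
And g'(x) = 5
So f'(g(2)) * g'(2)
= 2 * 6 * 5
= 60

60


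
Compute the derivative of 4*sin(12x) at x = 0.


Apply the chain rule to differentiate 4*sin(12x):
d/dx [4*sin(12x)]
= 4 * cos(12x) * d/dx(12x)
= 4 * 12 * cos(12x)
= 48 * cos(12x)
Evaluate at x = 0:
= 48 * cos(0)
= 48 * 1
= 48

48


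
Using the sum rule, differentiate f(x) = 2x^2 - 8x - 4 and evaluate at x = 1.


Differentiate term by term using power and sum rules:
f(x) = 2x^2 - 8x - 4
f'(x) = 4x - 8
Substitute x = 1:
f'(1) = 4 * 1 - 8
= 4 - 8
= -4

-4


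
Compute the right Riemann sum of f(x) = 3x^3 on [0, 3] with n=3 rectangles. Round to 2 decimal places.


Right Riemann sum uses right endpoints of each subinterval.
Interval: [0, 3], n = 3
dx = (3 - 0) / 3 = 1
Right endpoints: [1, 2, 3]
f values: [3, 24, 81]
Sum = dx * (sum of f values)
= 1 * 108
= 108 = 108.00

108.00


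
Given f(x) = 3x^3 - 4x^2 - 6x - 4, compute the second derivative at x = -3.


First derivative:
f'(x) = 9x^2 - 8x - 6
Second derivative:
f''(x) = 18x - 8
Substitute x = -3:
f''(-3) = 18 * (-3) - 8
= -54 - 8
= -62

-62


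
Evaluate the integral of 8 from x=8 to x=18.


The integral of a constant k over [a, b] equals k * (b - a).
integral from 8 to 18 of 8 dx
= 8 * (18 - 8)
= 8 * 10
= 80

80


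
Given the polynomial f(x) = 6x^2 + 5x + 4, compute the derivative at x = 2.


Differentiate term by term using power and sum rules:
f(x) = 6x^2 + 5x + 4
f'(x) = 12x + 5
Substitute x = 2:
f'(2) = 12 * 2 + 5
= 24 + 5
= 29

29


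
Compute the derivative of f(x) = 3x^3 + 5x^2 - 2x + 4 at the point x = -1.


Differentiate f(x) = 3x^3 + 5x^2 - 2x + 4 term by term:
f'(x) = 9x^2 + 10x - 2
Substitute x = -1:
f'(-1) = 9 * (-1)^2 + 10 * (-1) - 2
= 9 - 10 - 2
= -3

-3


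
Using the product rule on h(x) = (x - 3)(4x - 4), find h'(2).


Let u(x) = x - 3 and v(x) = 4x - 4
u'(x) = 1
v'(x) = 4
Product rule: h'(x) = u'(x)*v(x) + u(x)*v'(x)
= 1 * (4x - 4) + (x - 3) * 4
At x = 2:
u(2) = 1 * 2 - 3 = -1
v(2) = 4 * 2 - 4 = 4
h'(2) = 1 * 4 + (-1) * 4
= 4 - 4
= 0

0


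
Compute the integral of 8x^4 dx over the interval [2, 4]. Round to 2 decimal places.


Find the antiderivative of 8x^4:
F(x) = 8/5 * x^5
Apply the Fundamental Theorem of Calculus:
F(4) - F(2)
= 8/5 * 4^5 - 8/5 * 2^5
= 8/5 * (1024 - 32)
= 8/5 * 992
= 7936/5 = 1587.20

1587.20


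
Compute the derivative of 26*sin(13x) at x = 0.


Apply the chain rule to differentiate 26*sin(13x):
d/dx [26*sin(13x)]
= 26 * cos(13x) * d/dx(13x)
= 26 * 13 * cos(13x)
= 338 * cos(13x)
Evaluate at x = 0:
= 338 * cos(0)
= 338 * 1
= 338

338


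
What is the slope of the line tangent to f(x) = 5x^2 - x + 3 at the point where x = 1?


The slope of the tangent line equals f'(x) at the point.
f(x) = 5x^2 - x + 3
f'(x) = 10x - 1
At x = 1:
f'(1) = 10 * 1 - 1
= 10 - 1
= 9

9


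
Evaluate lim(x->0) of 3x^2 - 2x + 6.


Since polynomials are continuous, we use direct substitution.
lim(x->0) of 3x^2 - 2x + 6
= 3 * 0^2 - 2 * 0 + 6
= 0 + 0 + 6
= 6

6


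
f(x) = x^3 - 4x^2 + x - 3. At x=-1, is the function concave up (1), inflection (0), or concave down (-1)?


Concavity is determined by the sign of f''(x).
f(x) = x^3 - 4x^2 + x - 3
f'(x) = 3x^2 - 8x + 1
f''(x) = 6x - 8
f''(-1) = 6 * (-1) - 8
= -6 - 8
= -14
Since f''(-1) < 0, the function is concave down (-1)

-1


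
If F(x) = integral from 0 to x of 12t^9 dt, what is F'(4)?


By the Fundamental Theorem of Calculus (Part 1):
If F(x) = integral from 0 to x of f(t) dt, then F'(x) = f(x)
Here f(t) = 12t^9
So F'(x) = 12x^9
Evaluate at x = 4:
F'(4) = 12 * 4^9
= 12 * 262144
= 3145728

3145728


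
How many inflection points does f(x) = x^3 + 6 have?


Inflection points occur where f''(x) = 0 and concavity changes.
f(x) = x^3 + 6
f'(x) = 3x^2
f''(x) = 6x
Set f''(x) = 0:
6x = 0
x = 0 / 6 = 0
Since f''(x) is linear (degree 1), it changes sign at this point.
Therefore there is exactly 1 inflection point.

1


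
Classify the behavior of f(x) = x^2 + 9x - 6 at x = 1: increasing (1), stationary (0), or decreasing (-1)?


Compute f'(x) to determine behavior:
f'(x) = 2x + 9
f'(1) = 2 * 1 + 9
= 2 + 9
= 11
Since f'(1) > 0, the function is increasing (1)

1


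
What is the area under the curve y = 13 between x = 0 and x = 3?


The area under a constant function y = 13 is a rectangle.
Width = 3 - 0 = 3
Height = 13
Area = width * height
= 3 * 13
= 39

39


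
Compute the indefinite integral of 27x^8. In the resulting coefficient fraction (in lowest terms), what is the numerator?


Apply the power rule for integration:
integral of ax^n dx = a/(n+1) * x^(n+1) + C
integral of 27x^8 dx
= 27/9 * x^9 + C
= 3 * x^9 + C
The coefficient in lowest terms is 3 = 3/1, so its numerator is 3

3


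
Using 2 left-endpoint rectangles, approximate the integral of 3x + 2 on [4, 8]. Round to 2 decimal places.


Left Riemann sum uses left endpoints of each subinterval.
Interval: [4, 8], n = 2
dx = (8 - 4) / 2 = 2
Left endpoints: [4, 6]
f values: [14, 20]
Sum = dx * (sum of f values)
= 2 * 34
= 68 = 68.00

68.00


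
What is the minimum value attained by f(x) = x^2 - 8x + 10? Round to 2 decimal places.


For a quadratic f(x) = ax^2 + bx + c with a > 0, the minimum is at the vertex.
Vertex x-coordinate: x = -b/(2a)
x = -(-8) / (2 * 1)
x = 8/2 = 4
Substitute back to find the minimum value:
f(4) = 1 * 4^2 - 8 * 4 + 10
= 16 - 32 + 10
= -6 = -6.00

-6.00


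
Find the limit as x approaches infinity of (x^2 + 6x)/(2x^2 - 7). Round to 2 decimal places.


For limits at infinity with equal-degree polynomials,
we compare leading coefficients.
Numerator leading term: x^2
Denominator leading term: 2x^2
Divide both by x^2:
lim = (1 + 6/x) / (2 - 7/x^2)
As x -> infinity, the 1/x and 1/x^2 terms vanish:
= 1/2 = 0.50

0.50


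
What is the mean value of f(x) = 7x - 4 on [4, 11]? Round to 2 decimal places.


Average value = 1/(b-a) * integral from a to b of f(x) dx
First compute the integral of 7x - 4:
F(x) = (7/2)x^2 - 4x
F(11) = 7/2 * 121 - 4 * 11 = 759/2
F(4) = 7/2 * 16 - 4 * 4 = 40
Integral = 759/2 - 40 = 679/2
Average = (679/2) / (11 - 4) = (679/2) / 7
= 97/2 = 48.50

48.50


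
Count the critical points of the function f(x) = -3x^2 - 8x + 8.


Find where f'(x) = 0:
f'(x) = -6x - 8
Set f'(x) = 0:
-6x - 8 = 0
x = 8 / (-6) = -4/3
This is a linear equation in x, so there is exactly one solution.
Number of critical points: 1

1


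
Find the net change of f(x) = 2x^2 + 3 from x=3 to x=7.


Net change = f(b) - f(a)
f(x) = 2x^2 + 3
Compute f(7):
f(7) = 2 * 7^2 + 0 * 7 + 3
= 98 + 0 + 3
= 101
Compute f(3):
f(3) = 2 * 3^2 + 0 * 3 + 3
= 18 + 0 + 3
= 21
Net change = 101 - 21 = 80

80


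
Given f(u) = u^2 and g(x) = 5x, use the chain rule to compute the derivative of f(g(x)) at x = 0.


Using the chain rule: (f(g(x)))' = f'(g(x)) * g'(x)
First, find g(0):
g(0) = 5 * 0 + 0 = 0
Next, f'(u) = 2u
And g'(x) = 5
So f'(g(0)) * g'(0)
= 2 * 0 * 5
= 0

0


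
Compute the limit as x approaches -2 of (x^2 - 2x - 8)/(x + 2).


Direct substitution gives 0/0, so we factor the numerator.
Factor: (x^2 - 2x - 8) = (x + 2)(x - 4)
Cancel the common factor (x + 2):
(x^2 - 2x - 8)/(x + 2) = (x - 4)
Now substitute x = -2:
= (-2) - (4) = -6

-6


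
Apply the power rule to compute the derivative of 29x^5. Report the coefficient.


We apply the power rule: d/dx [ax^n] = a*n * x^(n-1)
d/dx [29x^5]
= 29 * 5 * x^(5-1)
= 145x^4
The coefficient is 145

145


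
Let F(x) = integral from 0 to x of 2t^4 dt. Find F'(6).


By the Fundamental Theorem of Calculus (Part 1):
If F(x) = integral from 0 to x of f(t) dt, then F'(x) = f(x)
Here f(t) = 2t^4
So F'(x) = 2x^4
Evaluate at x = 6:
F'(6) = 2 * 6^4
= 2 * 1296
= 2592

2592


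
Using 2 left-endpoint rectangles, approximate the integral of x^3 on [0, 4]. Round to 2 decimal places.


Left Riemann sum uses left endpoints of each subinterval.
Interval: [0, 4], n = 2
dx = (4 - 0) / 2 = 2
Left endpoints: [0, 2]
f values: [0, 8]
Sum = dx * (sum of f values)
= 2 * 8
= 16 = 16.00

16.00


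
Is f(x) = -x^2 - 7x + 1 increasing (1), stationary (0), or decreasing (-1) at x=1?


Compute f'(x) to determine behavior:
f'(x) = -2x - 7
f'(1) = -2 * 1 - 7
= -2 - 7
= -9
Since f'(1) < 0, the function is decreasing (-1)

-1


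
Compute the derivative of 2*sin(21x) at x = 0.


Apply the chain rule to differentiate 2*sin(21x):
d/dx [2*sin(21x)]
= 2 * cos(21x) * d/dx(21x)
= 2 * 21 * cos(21x)
= 42 * cos(21x)
Evaluate at x = 0:
= 42 * cos(0)
= 42 * 1
= 42

42


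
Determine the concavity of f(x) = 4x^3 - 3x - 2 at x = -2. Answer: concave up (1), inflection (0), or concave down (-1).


Concavity is determined by the sign of f''(x).
f(x) = 4x^3 - 3x - 2
f'(x) = 12x^2 - 3
f''(x) = 24x
f''(-2) = 24 * (-2) + 0
= -48 + 0
= -48
Since f''(-2) < 0, the function is concave down (-1)

-1


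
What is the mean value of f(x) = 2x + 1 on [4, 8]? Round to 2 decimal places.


Average value = 1/(b-a) * integral from a to b of f(x) dx
First compute the integral of 2x + 1:
F(x) = x^2 + x
F(8) = 1 * 64 + 1 * 8 = 72
F(4) = 1 * 16 + 1 * 4 = 20
Integral = 72 - 20 = 52
Average = 52 / (8 - 4) = 52 / 4
= 13 = 13.00

13.00


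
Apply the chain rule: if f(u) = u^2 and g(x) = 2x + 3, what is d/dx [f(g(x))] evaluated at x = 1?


Using the chain rule: (f(g(x)))' = f'(g(x)) * g'(x)
First, find g(1):
g(1) = 2 * 1 + 3 = 5
Next, f'(u) = 2u
And g'(x) = 2
So f'(g(1)) * g'(1)
= 2 * 5 * 2
= 20

20


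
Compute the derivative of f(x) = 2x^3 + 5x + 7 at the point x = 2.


Differentiate f(x) = 2x^3 + 5x + 7 term by term:
f'(x) = 6x^2 + 5
Substitute x = 2:
f'(2) = 6 * 2^2 + 0 * 2 + 5
= 24 + 0 + 5
= 29

29


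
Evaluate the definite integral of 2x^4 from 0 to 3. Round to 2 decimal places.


Find the antiderivative of 2x^4:
F(x) = 2/5 * x^5
Apply the Fundamental Theorem of Calculus:
F(3) - F(0)
= 2/5 * 3^5 - 2/5 * 0^5
= 2/5 * (243 - 0)
= 2/5 * 243
= 486/5 = 97.20

97.20


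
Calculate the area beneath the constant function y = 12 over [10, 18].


The area under a constant function y = 12 is a rectangle.
Width = 18 - 10 = 8
Height = 12
Area = width * height
= 8 * 12
= 96

96


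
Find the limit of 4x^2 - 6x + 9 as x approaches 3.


Since polynomials are continuous, we use direct substitution.
lim(x->3) of 4x^2 - 6x + 9
= 4 * 3^2 - 6 * 3 + 9
= 36 - 18 + 9
= 27

27


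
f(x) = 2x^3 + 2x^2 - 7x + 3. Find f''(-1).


First derivative:
f'(x) = 6x^2 + 4x - 7
Second derivative:
f''(x) = 12x + 4
Substitute x = -1:
f''(-1) = 12 * (-1) + 4
= -12 + 4
= -8

-8


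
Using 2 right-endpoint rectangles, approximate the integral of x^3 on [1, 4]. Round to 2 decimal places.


Right Riemann sum uses right endpoints of each subinterval.
Interval: [1, 4], n = 2
dx = (4 - 1) / 2 = 3/2
Right endpoints: [5/2, 4]
f values: [125/8, 64]
Sum = dx * (sum of f values)
= 3/2 * 637/8
= 1911/16 ≈ 119.44

119.44


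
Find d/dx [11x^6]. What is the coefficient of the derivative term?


We apply the power rule: d/dx [ax^n] = a*n * x^(n-1)
d/dx [11x^6]
= 11 * 6 * x^(6-1)
= 66x^5
The coefficient is 66

66


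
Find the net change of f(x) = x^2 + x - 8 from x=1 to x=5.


Net change = f(b) - f(a)
f(x) = x^2 + x - 8
Compute f(5):
f(5) = 1 * 5^2 + 1 * 5 - 8
= 25 + 5 - 8
= 22
Compute f(1):
f(1) = 1 * 1^2 + 1 * 1 - 8
= 1 + 1 - 8
= -6
Net change = 22 - (-6) = 28

28


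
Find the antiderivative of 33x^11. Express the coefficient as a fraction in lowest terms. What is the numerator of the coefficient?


Apply the power rule for integration:
integral of ax^n dx = a/(n+1) * x^(n+1) + C
integral of 33x^11 dx
= 33/12 * x^12 + C
= 11/4 * x^12 + C
The coefficient in lowest terms is 11/4, and its numerator is 11

11


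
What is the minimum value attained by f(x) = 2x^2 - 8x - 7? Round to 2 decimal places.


For a quadratic f(x) = ax^2 + bx + c with a > 0, the minimum is at the vertex.
Vertex x-coordinate: x = -b/(2a)
x = -(-8) / (2 * 2)
x = 8/4 = 2
Substitute back to find the minimum value:
f(2) = 2 * 2^2 - 8 * 2 - 7
= 8 - 16 - 7
= -15 = -15.00

-15.00


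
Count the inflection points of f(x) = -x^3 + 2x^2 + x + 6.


Inflection points occur where f''(x) = 0 and concavity changes.
f(x) = -x^3 + 2x^2 + x + 6
f'(x) = -3x^2 + 4x + 1
f''(x) = -6x + 4
Set f''(x) = 0:
-6x + 4 = 0
x = -4 / (-6) = 2/3
Since f''(x) is linear (degree 1), it changes sign at this point.
Therefore there is exactly 1 inflection point.

1


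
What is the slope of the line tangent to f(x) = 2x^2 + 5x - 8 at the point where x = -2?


The slope of the tangent line equals f'(x) at the point.
f(x) = 2x^2 + 5x - 8
f'(x) = 4x + 5
At x = -2:
f'(-2) = 4 * (-2) + 5
= -8 + 5
= -3

-3


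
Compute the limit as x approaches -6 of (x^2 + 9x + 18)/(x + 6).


Direct substitution gives 0/0, so we factor the numerator.
Factor: (x^2 + 9x + 18) = (x + 6)(x + 3)
Cancel the common factor (x + 6):
(x^2 + 9x + 18)/(x + 6) = (x + 3)
Now substitute x = -6:
= (-6) - (-3) = -3

-3


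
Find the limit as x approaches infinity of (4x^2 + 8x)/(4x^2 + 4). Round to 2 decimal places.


For limits at infinity with equal-degree polynomials,
we compare leading coefficients.
Numerator leading term: 4x^2
Denominator leading term: 4x^2
Divide both by x^2:
lim = (4 + 8/x) / (4 + 4/x^2)
As x -> infinity, the 1/x and 1/x^2 terms vanish:
= 4/4 = 1 = 1.00

1.00


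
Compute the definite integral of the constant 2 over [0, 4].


The integral of a constant k over [a, b] equals k * (b - a).
integral from 0 to 4 of 2 dx
= 2 * (4 - 0)
= 2 * 4
= 8

8


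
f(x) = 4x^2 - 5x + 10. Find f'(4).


Differentiate term by term using power and sum rules:
f(x) = 4x^2 - 5x + 10
f'(x) = 8x - 5
Substitute x = 4:
f'(4) = 8 * 4 - 5
= 32 - 5
= 27

27


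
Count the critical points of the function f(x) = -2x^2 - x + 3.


Find where f'(x) = 0:
f'(x) = -4x - 1
Set f'(x) = 0:
-4x - 1 = 0
x = 1 / (-4) = -1/4
This is a linear equation in x, so there is exactly one solution.
Number of critical points: 1

1


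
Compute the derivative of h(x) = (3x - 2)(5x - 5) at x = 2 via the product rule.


Let u(x) = 3x - 2 and v(x) = 5x - 5
u'(x) = 3
v'(x) = 5
Product rule: h'(x) = u'(x)*v(x) + u(x)*v'(x)
= 3 * (5x - 5) + (3x - 2) * 5
At x = 2:
u(2) = 3 * 2 - 2 = 4
v(2) = 5 * 2 - 5 = 5
h'(2) = 3 * 5 + 4 * 5
= 15 + 20
= 35

35


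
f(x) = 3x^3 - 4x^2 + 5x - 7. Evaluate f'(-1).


Differentiate f(x) = 3x^3 - 4x^2 + 5x - 7 term by term:
f'(x) = 9x^2 - 8x + 5
Substitute x = -1:
f'(-1) = 9 * (-1)^2 - 8 * (-1) + 5
= 9 + 8 + 5
= 22

22


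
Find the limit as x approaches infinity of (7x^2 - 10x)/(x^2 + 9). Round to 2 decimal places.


For limits at infinity with equal-degree polynomials,
we compare leading coefficients.
Numerator leading term: 7x^2
Denominator leading term: x^2
Divide both by x^2:
lim = (7 - 10/x) / (1 + 9/x^2)
As x -> infinity, the 1/x and 1/x^2 terms vanish:
= 7/1 = 7 = 7.00

7.00


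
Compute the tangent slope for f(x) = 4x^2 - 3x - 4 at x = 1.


The slope of the tangent line equals f'(x) at the point.
f(x) = 4x^2 - 3x - 4
f'(x) = 8x - 3
At x = 1:
f'(1) = 8 * 1 - 3
= 8 - 3
= 5

5


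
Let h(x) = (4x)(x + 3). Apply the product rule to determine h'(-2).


Let u(x) = 4x and v(x) = x + 3
u'(x) = 4
v'(x) = 1
Product rule: h'(x) = u'(x)*v(x) + u(x)*v'(x)
= 4 * (x + 3) + (4x) * 1
At x = -2:
u(-2) = 4 * (-2) + 0 = -8
v(-2) = 1 * (-2) + 3 = 1
h'(-2) = 4 * 1 + (-8) * 1
= 4 - 8
= -4

-4


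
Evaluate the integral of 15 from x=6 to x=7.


The integral of a constant k over [a, b] equals k * (b - a).
integral from 6 to 7 of 15 dx
= 15 * (7 - 6)
= 15 * 1
= 15

15


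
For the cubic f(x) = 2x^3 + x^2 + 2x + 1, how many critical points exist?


Find where f'(x) = 0:
f(x) = 2x^3 + x^2 + 2x + 1
f'(x) = 6x^2 + 2x + 2
This is a quadratic in x. Use the discriminant to count real roots.
Discriminant = (2)^2 - 4 * 6 * 2
= 4 - 48
= -44
Since discriminant < 0, f'(x) = 0 has no real solutions.
Number of critical points: 0

0


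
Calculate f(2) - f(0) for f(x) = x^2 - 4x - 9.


Net change = f(b) - f(a)
f(x) = x^2 - 4x - 9
Compute f(2):
f(2) = 1 * 2^2 - 4 * 2 - 9
= 4 - 8 - 9
= -13
Compute f(0):
f(0) = 1 * 0^2 - 4 * 0 - 9
= 0 + 0 - 9
= -9
Net change = -13 - (-9) = -4

-4


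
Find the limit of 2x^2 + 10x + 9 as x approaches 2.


Since polynomials are continuous, we use direct substitution.
lim(x->2) of 2x^2 + 10x + 9
= 2 * 2^2 + 10 * 2 + 9
= 8 + 20 + 9
= 37

37


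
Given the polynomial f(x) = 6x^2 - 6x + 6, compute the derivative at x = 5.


Differentiate term by term using power and sum rules:
f(x) = 6x^2 - 6x + 6
f'(x) = 12x - 6
Substitute x = 5:
f'(5) = 12 * 5 - 6
= 60 - 6
= 54

54


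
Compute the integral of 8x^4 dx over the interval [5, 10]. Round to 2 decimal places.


Find the antiderivative of 8x^4:
F(x) = 8/5 * x^5
Apply the Fundamental Theorem of Calculus:
F(10) - F(5)
= 8/5 * 10^5 - 8/5 * 5^5
= 8/5 * (100000 - 3125)
= 8/5 * 96875
= 155000 = 155000.00

155000.00


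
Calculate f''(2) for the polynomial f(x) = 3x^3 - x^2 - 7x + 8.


First derivative:
f'(x) = 9x^2 - 2x - 7
Second derivative:
f''(x) = 18x - 2
Substitute x = 2:
f''(2) = 18 * 2 - 2
= 36 - 2
= 34

34


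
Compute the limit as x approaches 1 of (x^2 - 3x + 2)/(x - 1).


Direct substitution gives 0/0, so we factor the numerator.
Factor: (x^2 - 3x + 2) = (x - 1)(x - 2)
Cancel the common factor (x - 1):
(x^2 - 3x + 2)/(x - 1) = (x - 2)
Now substitute x = 1:
= (1) - (2) = -1

-1


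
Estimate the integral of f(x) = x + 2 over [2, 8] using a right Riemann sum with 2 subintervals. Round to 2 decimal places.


Right Riemann sum uses right endpoints of each subinterval.
Interval: [2, 8], n = 2
dx = (8 - 2) / 2 = 3
Right endpoints: [5, 8]
f values: [7, 10]
Sum = dx * (sum of f values)
= 3 * 17
= 51 = 51.00

51.00


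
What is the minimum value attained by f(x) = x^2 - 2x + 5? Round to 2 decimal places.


For a quadratic f(x) = ax^2 + bx + c with a > 0, the minimum is at the vertex.
Vertex x-coordinate: x = -b/(2a)
x = -(-2) / (2 * 1)
x = 2/2 = 1
Substitute back to find the minimum value:
f(1) = 1 * 1^2 - 2 * 1 + 5
= 1 - 2 + 5
= 4 = 4.00

4.00


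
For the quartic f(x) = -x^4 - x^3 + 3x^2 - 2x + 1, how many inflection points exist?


Inflection points occur where f''(x) = 0 and concavity changes.
f(x) = -x^4 - x^3 + 3x^2 - 2x + 1
f'(x) = -4x^3 - 3x^2 + 6x - 2
f''(x) = -12x^2 - 6x + 6
This is a quadratic in x. Use the discriminant to count real roots.
Discriminant = (-6)^2 - 4 * (-12) * 6
= 36 - (-288)
= 324
Since discriminant > 0, f''(x) = 0 has 2 distinct real solutions.
A quadratic with two distinct real roots changes sign at each root, so concavity changes at both.
Number of inflection points: 2

2


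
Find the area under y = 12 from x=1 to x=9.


The area under a constant function y = 12 is a rectangle.
Width = 9 - 1 = 8
Height = 12
Area = width * height
= 8 * 12
= 96

96


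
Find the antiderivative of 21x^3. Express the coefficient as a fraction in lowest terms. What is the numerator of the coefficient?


Apply the power rule for integration:
integral of ax^n dx = a/(n+1) * x^(n+1) + C
integral of 21x^3 dx
= 21/4 * x^4 + C
The coefficient in lowest terms is 21/4, and its numerator is 21

21


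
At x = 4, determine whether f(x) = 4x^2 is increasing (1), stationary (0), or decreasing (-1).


Compute f'(x) to determine behavior:
f'(x) = 8x
f'(4) = 8 * 4 + 0
= 32 + 0
= 32
Since f'(4) > 0, the function is increasing (1)

1


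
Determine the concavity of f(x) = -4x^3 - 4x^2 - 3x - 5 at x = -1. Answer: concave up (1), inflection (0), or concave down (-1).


Concavity is determined by the sign of f''(x).
f(x) = -4x^3 - 4x^2 - 3x - 5
f'(x) = -12x^2 - 8x - 3
f''(x) = -24x - 8
f''(-1) = -24 * (-1) - 8
= 24 - 8
= 16
Since f''(-1) > 0, the function is concave up (1)

1


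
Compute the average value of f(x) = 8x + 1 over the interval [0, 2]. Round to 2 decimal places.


Average value = 1/(b-a) * integral from a to b of f(x) dx
First compute the integral of 8x + 1:
F(x) = 4x^2 + x
F(2) = 4 * 4 + 1 * 2 = 18
F(0) = 4 * 0 + 1 * 0 = 0
Integral = 18 - 0 = 18
Average = 18 / (2 - 0) = 18 / 2
= 9 = 9.00

9.00


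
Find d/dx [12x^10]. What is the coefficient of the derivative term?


We apply the power rule: d/dx [ax^n] = a*n * x^(n-1)
d/dx [12x^10]
= 12 * 10 * x^(10-1)
= 120x^9
The coefficient is 120

120


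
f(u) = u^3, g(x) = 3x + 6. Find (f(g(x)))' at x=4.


Using the chain rule: (f(g(x)))' = f'(g(x)) * g'(x)
First, find g(4):
g(4) = 3 * 4 + 6 = 18
Next, f'(u) = 3u^2
And g'(x) = 3
So f'(g(4)) * g'(4)
= 3 * 18^2 * 3
= 3 * 324 * 3
= 2916

2916


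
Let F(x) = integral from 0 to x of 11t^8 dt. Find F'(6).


By the Fundamental Theorem of Calculus (Part 1):
If F(x) = integral from 0 to x of f(t) dt, then F'(x) = f(x)
Here f(t) = 11t^8
So F'(x) = 11x^8
Evaluate at x = 6:
F'(6) = 11 * 6^8
= 11 * 1679616
= 18475776

18475776


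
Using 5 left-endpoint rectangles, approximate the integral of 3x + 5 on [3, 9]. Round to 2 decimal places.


Left Riemann sum uses left endpoints of each subinterval.
Interval: [3, 9], n = 5
dx = (9 - 3) / 5 = 6/5
Left endpoints: [3, 21/5, 27/5, 33/5, 39/5]
f values: [14, 88/5, 106/5, 124/5, 142/5]
Sum = dx * (sum of f values)
= 6/5 * 106
= 636/5 = 127.20

127.20


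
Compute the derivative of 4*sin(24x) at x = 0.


Apply the chain rule to differentiate 4*sin(24x):
d/dx [4*sin(24x)]
= 4 * cos(24x) * d/dx(24x)
= 4 * 24 * cos(24x)
= 96 * cos(24x)
Evaluate at x = 0:
= 96 * cos(0)
= 96 * 1
= 96

96


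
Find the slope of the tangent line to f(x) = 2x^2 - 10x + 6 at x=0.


The slope of the tangent line equals f'(x) at the point.
f(x) = 2x^2 - 10x + 6
f'(x) = 4x - 10
At x = 0:
f'(0) = 4 * 0 - 10
= 0 - 10
= -10

-10


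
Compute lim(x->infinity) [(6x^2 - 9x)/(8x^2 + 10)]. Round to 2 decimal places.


For limits at infinity with equal-degree polynomials,
we compare leading coefficients.
Numerator leading term: 6x^2
Denominator leading term: 8x^2
Divide both by x^2:
lim = (6 - 9/x) / (8 + 10/x^2)
As x -> infinity, the 1/x and 1/x^2 terms vanish:
= 6/8 = 3/4 = 0.75

0.75


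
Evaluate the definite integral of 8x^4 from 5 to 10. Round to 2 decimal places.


Find the antiderivative of 8x^4:
F(x) = 8/5 * x^5
Apply the Fundamental Theorem of Calculus:
F(10) - F(5)
= 8/5 * 10^5 - 8/5 * 5^5
= 8/5 * (100000 - 3125)
= 8/5 * 96875
= 155000 = 155000.00

155000.00


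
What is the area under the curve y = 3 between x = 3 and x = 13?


The area under a constant function y = 3 is a rectangle.
Width = 13 - 3 = 10
Height = 3
Area = width * height
= 10 * 3
= 30

30


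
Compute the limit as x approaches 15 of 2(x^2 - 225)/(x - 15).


Direct substitution gives 0/0, so we factor the numerator.
Factor: 2(x^2 - 225) = 2 * (x - 15)(x + 15)
Cancel the common factor (x - 15):
2(x^2 - 225)/(x - 15) = 2 * (x + 15)
Now substitute x = 15:
= 2 * (15 + 15) = 60

60


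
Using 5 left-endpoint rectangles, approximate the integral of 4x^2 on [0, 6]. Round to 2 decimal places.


Left Riemann sum uses left endpoints of each subinterval.
Interval: [0, 6], n = 5
dx = (6 - 0) / 5 = 6/5
Left endpoints: [0, 6/5, 12/5, 18/5, 24/5]
f values: [0, 144/25, 576/25, 1296/25, 2304/25]
Sum = dx * (sum of f values)
= 6/5 * 864/5
= 5184/25 = 207.36

207.36


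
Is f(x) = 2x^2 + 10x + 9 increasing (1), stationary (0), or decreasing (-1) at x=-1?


Compute f'(x) to determine behavior:
f'(x) = 4x + 10
f'(-1) = 4 * (-1) + 10
= -4 + 10
= 6
Since f'(-1) > 0, the function is increasing (1)

1


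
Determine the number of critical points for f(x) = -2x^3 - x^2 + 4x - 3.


Find where f'(x) = 0:
f(x) = -2x^3 - x^2 + 4x - 3
f'(x) = -6x^2 - 2x + 4
This is a quadratic in x. Use the discriminant to count real roots.
Discriminant = (-2)^2 - 4 * (-6) * 4
= 4 - (-96)
= 100
Since discriminant > 0, f'(x) = 0 has 2 real solutions.
Number of critical points: 2

2


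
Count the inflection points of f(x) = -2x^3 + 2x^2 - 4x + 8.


Inflection points occur where f''(x) = 0 and concavity changes.
f(x) = -2x^3 + 2x^2 - 4x + 8
f'(x) = -6x^2 + 4x - 4
f''(x) = -12x + 4
Set f''(x) = 0:
-12x + 4 = 0
x = -4 / (-12) = 1/3
Since f''(x) is linear (degree 1), it changes sign at this point.
Therefore there is exactly 1 inflection point.

1


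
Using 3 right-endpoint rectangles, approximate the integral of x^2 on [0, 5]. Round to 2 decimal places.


Right Riemann sum uses right endpoints of each subinterval.
Interval: [0, 5], n = 3
dx = (5 - 0) / 3 = 5/3
Right endpoints: [5/3, 10/3, 5]
f values: [25/9, 100/9, 25]
Sum = dx * (sum of f values)
= 5/3 * 350/9
= 1750/27 ≈ 64.81

64.81


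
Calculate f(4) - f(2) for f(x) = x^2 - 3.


Net change = f(b) - f(a)
f(x) = x^2 - 3
Compute f(4):
f(4) = 1 * 4^2 + 0 * 4 - 3
= 16 + 0 - 3
= 13
Compute f(2):
f(2) = 1 * 2^2 + 0 * 2 - 3
= 4 + 0 - 3
= 1
Net change = 13 - 1 = 12

12


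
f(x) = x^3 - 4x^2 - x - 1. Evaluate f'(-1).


Differentiate f(x) = x^3 - 4x^2 - x - 1 term by term:
f'(x) = 3x^2 - 8x - 1
Substitute x = -1:
f'(-1) = 3 * (-1)^2 - 8 * (-1) - 1
= 3 + 8 - 1
= 10

10


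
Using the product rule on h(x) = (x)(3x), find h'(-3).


Let u(x) = x and v(x) = 3x
u'(x) = 1
v'(x) = 3
Product rule: h'(x) = u'(x)*v(x) + u(x)*v'(x)
= 1 * (3x) + (x) * 3
At x = -3:
u(-3) = 1 * (-3) + 0 = -3
v(-3) = 3 * (-3) + 0 = -9
h'(-3) = 1 * (-9) + (-3) * 3
= -9 - 9
= -18

-18


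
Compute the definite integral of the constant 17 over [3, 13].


The integral of a constant k over [a, b] equals k * (b - a).
integral from 3 to 13 of 17 dx
= 17 * (13 - 3)
= 17 * 10
= 170

170


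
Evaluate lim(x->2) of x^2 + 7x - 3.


Since polynomials are continuous, we use direct substitution.
lim(x->2) of x^2 + 7x - 3
= 1 * 2^2 + 7 * 2 - 3
= 4 + 14 - 3
= 15

15


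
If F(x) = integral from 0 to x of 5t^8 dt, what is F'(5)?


By the Fundamental Theorem of Calculus (Part 1):
If F(x) = integral from 0 to x of f(t) dt, then F'(x) = f(x)
Here f(t) = 5t^8
So F'(x) = 5x^8
Evaluate at x = 5:
F'(5) = 5 * 5^8
= 5 * 390625
= 1953125

1953125


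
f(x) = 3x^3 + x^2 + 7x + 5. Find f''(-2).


First derivative:
f'(x) = 9x^2 + 2x + 7
Second derivative:
f''(x) = 18x + 2
Substitute x = -2:
f''(-2) = 18 * (-2) + 2
= -36 + 2
= -34

-34


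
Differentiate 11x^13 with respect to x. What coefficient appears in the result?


We apply the power rule: d/dx [ax^n] = a*n * x^(n-1)
d/dx [11x^13]
= 11 * 13 * x^(13-1)
= 143x^12
The coefficient is 143

143


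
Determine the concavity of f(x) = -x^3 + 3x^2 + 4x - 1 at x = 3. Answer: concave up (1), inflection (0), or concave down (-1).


Concavity is determined by the sign of f''(x).
f(x) = -x^3 + 3x^2 + 4x - 1
f'(x) = -3x^2 + 6x + 4
f''(x) = -6x + 6
f''(3) = -6 * 3 + 6
= -18 + 6
= -12
Since f''(3) < 0, the function is concave down (-1)

-1


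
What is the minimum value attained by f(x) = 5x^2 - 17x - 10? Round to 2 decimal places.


For a quadratic f(x) = ax^2 + bx + c with a > 0, the minimum is at the vertex.
Vertex x-coordinate: x = -b/(2a)
x = -(-17) / (2 * 5)
x = 17/10
Substitute back to find the minimum value:
f(17/10) = 5 * (17/10)^2 - 17 * (17/10) - 10
= 289/20 - 289/10 - 10
= -489/20 = -24.45

-24.45


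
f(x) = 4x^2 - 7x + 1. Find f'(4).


Differentiate term by term using power and sum rules:
f(x) = 4x^2 - 7x + 1
f'(x) = 8x - 7
Substitute x = 4:
f'(4) = 8 * 4 - 7
= 32 - 7
= 25

25


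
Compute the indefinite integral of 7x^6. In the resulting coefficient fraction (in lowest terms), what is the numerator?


Apply the power rule for integration:
integral of ax^n dx = a/(n+1) * x^(n+1) + C
integral of 7x^6 dx
= 7/7 * x^7 + C
= 1 * x^7 + C
The coefficient in lowest terms is 1 = 1/1, so its numerator is 1

1


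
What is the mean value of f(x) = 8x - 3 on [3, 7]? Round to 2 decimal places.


Average value = 1/(b-a) * integral from a to b of f(x) dx
First compute the integral of 8x - 3:
F(x) = 4x^2 - 3x
F(7) = 4 * 49 - 3 * 7 = 175
F(3) = 4 * 9 - 3 * 3 = 27
Integral = 175 - 27 = 148
Average = 148 / (7 - 3) = 148 / 4
= 37 = 37.00

37.00


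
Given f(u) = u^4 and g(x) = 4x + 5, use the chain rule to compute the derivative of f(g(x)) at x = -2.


Using the chain rule: (f(g(x)))' = f'(g(x)) * g'(x)
First, find g(-2):
g(-2) = 4 * (-2) + 5 = -3
Next, f'(u) = 4u^3
And g'(x) = 4
So f'(g(-2)) * g'(-2)
= 4 * (-3)^3 * 4
= 4 * (-27) * 4
= -432

-432


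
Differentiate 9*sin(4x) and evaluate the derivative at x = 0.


Apply the chain rule to differentiate 9*sin(4x):
d/dx [9*sin(4x)]
= 9 * cos(4x) * d/dx(4x)
= 9 * 4 * cos(4x)
= 36 * cos(4x)
Evaluate at x = 0:
= 36 * cos(0)
= 36 * 1
= 36

36


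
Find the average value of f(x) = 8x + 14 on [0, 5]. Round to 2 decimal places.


Average value = 1/(b-a) * integral from a to b of f(x) dx
First compute the integral of 8x + 14:
F(x) = 4x^2 + 14x
F(5) = 4 * 25 + 14 * 5 = 170
F(0) = 4 * 0 + 14 * 0 = 0
Integral = 170 - 0 = 170
Average = 170 / (5 - 0) = 170 / 5
= 34 = 34.00

34.00


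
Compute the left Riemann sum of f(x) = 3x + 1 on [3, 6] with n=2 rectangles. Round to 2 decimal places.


Left Riemann sum uses left endpoints of each subinterval.
Interval: [3, 6], n = 2
dx = (6 - 3) / 2 = 3/2
Left endpoints: [3, 9/2]
f values: [10, 29/2]
Sum = dx * (sum of f values)
= 3/2 * 49/2
= 147/4 = 36.75

36.75


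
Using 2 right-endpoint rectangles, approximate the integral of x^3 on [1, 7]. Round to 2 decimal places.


Right Riemann sum uses right endpoints of each subinterval.
Interval: [1, 7], n = 2
dx = (7 - 1) / 2 = 3
Right endpoints: [4, 7]
f values: [64, 343]
Sum = dx * (sum of f values)
= 3 * 407
= 1221 = 1221.00

1221.00


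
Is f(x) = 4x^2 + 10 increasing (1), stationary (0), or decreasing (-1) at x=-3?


Compute f'(x) to determine behavior:
f'(x) = 8x
f'(-3) = 8 * (-3) + 0
= -24 + 0
= -24
Since f'(-3) < 0, the function is decreasing (-1)

-1


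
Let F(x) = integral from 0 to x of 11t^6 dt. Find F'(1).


By the Fundamental Theorem of Calculus (Part 1):
If F(x) = integral from 0 to x of f(t) dt, then F'(x) = f(x)
Here f(t) = 11t^6
So F'(x) = 11x^6
Evaluate at x = 1:
F'(1) = 11 * 1^6
= 11 * 1
= 11

11


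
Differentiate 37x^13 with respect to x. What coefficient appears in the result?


We apply the power rule: d/dx [ax^n] = a*n * x^(n-1)
d/dx [37x^13]
= 37 * 13 * x^(13-1)
= 481x^12
The coefficient is 481

481


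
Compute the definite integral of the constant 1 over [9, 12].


The integral of a constant k over [a, b] equals k * (b - a).
integral from 9 to 12 of 1 dx
= 1 * (12 - 9)
= 1 * 3
= 3

3


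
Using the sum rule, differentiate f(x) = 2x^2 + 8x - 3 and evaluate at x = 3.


Differentiate term by term using power and sum rules:
f(x) = 2x^2 + 8x - 3
f'(x) = 4x + 8
Substitute x = 3:
f'(3) = 4 * 3 + 8
= 12 + 8
= 20

20


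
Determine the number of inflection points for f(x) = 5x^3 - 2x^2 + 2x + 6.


Inflection points occur where f''(x) = 0 and concavity changes.
f(x) = 5x^3 - 2x^2 + 2x + 6
f'(x) = 15x^2 - 4x + 2
f''(x) = 30x - 4
Set f''(x) = 0:
30x - 4 = 0
x = 4 / 30 = 2/15
Since f''(x) is linear (degree 1), it changes sign at this point.
Therefore there is exactly 1 inflection point.

1


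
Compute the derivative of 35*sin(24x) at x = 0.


Apply the chain rule to differentiate 35*sin(24x):
d/dx [35*sin(24x)]
= 35 * cos(24x) * d/dx(24x)
= 35 * 24 * cos(24x)
= 840 * cos(24x)
Evaluate at x = 0:
= 840 * cos(0)
= 840 * 1
= 840

840


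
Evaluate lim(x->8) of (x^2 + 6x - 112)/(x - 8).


Direct substitution gives 0/0, so we factor the numerator.
Factor: (x^2 + 6x - 112) = (x - 8)(x + 14)
Cancel the common factor (x - 8):
(x^2 + 6x - 112)/(x - 8) = (x + 14)
Now substitute x = 8:
= (8) - (-14) = 22

22


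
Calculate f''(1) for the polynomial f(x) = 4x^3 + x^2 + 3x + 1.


First derivative:
f'(x) = 12x^2 + 2x + 3
Second derivative:
f''(x) = 24x + 2
Substitute x = 1:
f''(1) = 24 * 1 + 2
= 24 + 2
= 26

26


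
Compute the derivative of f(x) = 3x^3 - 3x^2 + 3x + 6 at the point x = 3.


Differentiate f(x) = 3x^3 - 3x^2 + 3x + 6 term by term:
f'(x) = 9x^2 - 6x + 3
Substitute x = 3:
f'(3) = 9 * 3^2 - 6 * 3 + 3
= 81 - 18 + 3
= 66

66


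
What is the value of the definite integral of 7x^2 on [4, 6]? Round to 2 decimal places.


Find the antiderivative of 7x^2:
F(x) = 7/3 * x^3
Apply the Fundamental Theorem of Calculus:
F(6) - F(4)
= 7/3 * 6^3 - 7/3 * 4^3
= 7/3 * (216 - 64)
= 7/3 * 152
= 1064/3 ≈ 354.67

354.67


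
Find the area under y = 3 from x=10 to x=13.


The area under a constant function y = 3 is a rectangle.
Width = 13 - 10 = 3
Height = 3
Area = width * height
= 3 * 3
= 9

9


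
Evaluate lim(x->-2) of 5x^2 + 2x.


Since polynomials are continuous, we use direct substitution.
lim(x->-2) of 5x^2 + 2x
= 5 * (-2)^2 + 2 * (-2) + 0
= 20 - 4 + 0
= 16

16


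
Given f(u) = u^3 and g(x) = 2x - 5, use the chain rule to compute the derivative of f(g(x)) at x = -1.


Using the chain rule: (f(g(x)))' = f'(g(x)) * g'(x)
First, find g(-1):
g(-1) = 2 * (-1) - 5 = -7
Next, f'(u) = 3u^2
And g'(x) = 2
So f'(g(-1)) * g'(-1)
= 3 * (-7)^2 * 2
= 3 * 49 * 2
= 294

294


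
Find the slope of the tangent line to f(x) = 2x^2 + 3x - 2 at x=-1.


The slope of the tangent line equals f'(x) at the point.
f(x) = 2x^2 + 3x - 2
f'(x) = 4x + 3
At x = -1:
f'(-1) = 4 * (-1) + 3
= -4 + 3
= -1

-1


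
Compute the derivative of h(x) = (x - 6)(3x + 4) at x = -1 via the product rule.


Let u(x) = x - 6 and v(x) = 3x + 4
u'(x) = 1
v'(x) = 3
Product rule: h'(x) = u'(x)*v(x) + u(x)*v'(x)
= 1 * (3x + 4) + (x - 6) * 3
At x = -1:
u(-1) = 1 * (-1) - 6 = -7
v(-1) = 3 * (-1) + 4 = 1
h'(-1) = 1 * 1 + (-7) * 3
= 1 - 21
= -20

-20


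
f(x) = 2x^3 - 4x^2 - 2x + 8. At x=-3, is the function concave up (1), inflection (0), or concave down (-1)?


Concavity is determined by the sign of f''(x).
f(x) = 2x^3 - 4x^2 - 2x + 8
f'(x) = 6x^2 - 8x - 2
f''(x) = 12x - 8
f''(-3) = 12 * (-3) - 8
= -36 - 8
= -44
Since f''(-3) < 0, the function is concave down (-1)

-1


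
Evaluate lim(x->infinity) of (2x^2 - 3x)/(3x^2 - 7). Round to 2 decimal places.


For limits at infinity with equal-degree polynomials,
we compare leading coefficients.
Numerator leading term: 2x^2
Denominator leading term: 3x^2
Divide both by x^2:
lim = (2 - 3/x) / (3 - 7/x^2)
As x -> infinity, the 1/x and 1/x^2 terms vanish:
= 2/3 ≈ 0.67

0.67


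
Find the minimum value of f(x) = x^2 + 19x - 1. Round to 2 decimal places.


For a quadratic f(x) = ax^2 + bx + c with a > 0, the minimum is at the vertex.
Vertex x-coordinate: x = -b/(2a)
x = -(19) / (2 * 1)
x = -19/2
Substitute back to find the minimum value:
f(-19/2) = 1 * (-19/2)^2 + 19 * (-19/2) - 1
= 361/4 - 361/2 - 1
= -365/4 = -91.25

-91.25


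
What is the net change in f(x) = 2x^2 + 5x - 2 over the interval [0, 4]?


Net change = f(b) - f(a)
f(x) = 2x^2 + 5x - 2
Compute f(4):
f(4) = 2 * 4^2 + 5 * 4 - 2
= 32 + 20 - 2
= 50
Compute f(0):
f(0) = 2 * 0^2 + 5 * 0 - 2
= 0 + 0 - 2
= -2
Net change = 50 - (-2) = 52

52


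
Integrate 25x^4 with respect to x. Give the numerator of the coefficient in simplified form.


Apply the power rule for integration:
integral of ax^n dx = a/(n+1) * x^(n+1) + C
integral of 25x^4 dx
= 25/5 * x^5 + C
= 5 * x^5 + C
The coefficient in lowest terms is 5 = 5/1, so its numerator is 5

5


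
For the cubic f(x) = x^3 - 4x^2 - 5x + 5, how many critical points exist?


Find where f'(x) = 0:
f(x) = x^3 - 4x^2 - 5x + 5
f'(x) = 3x^2 - 8x - 5
This is a quadratic in x. Use the discriminant to count real roots.
Discriminant = (-8)^2 - 4 * 3 * (-5)
= 64 - (-60)
= 124
Since discriminant > 0, f'(x) = 0 has 2 real solutions.
Number of critical points: 2

2


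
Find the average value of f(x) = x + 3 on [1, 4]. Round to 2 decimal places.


Average value = 1/(b-a) * integral from a to b of f(x) dx
First compute the integral of x + 3:
F(x) = (1/2)x^2 + 3x
F(4) = 1/2 * 16 + 3 * 4 = 20
F(1) = 1/2 * 1 + 3 * 1 = 7/2
Integral = 20 - 7/2 = 33/2
Average = (33/2) / (4 - 1) = (33/2) / 3
= 11/2 = 5.50

5.50


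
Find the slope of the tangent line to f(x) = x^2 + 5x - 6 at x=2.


The slope of the tangent line equals f'(x) at the point.
f(x) = x^2 + 5x - 6
f'(x) = 2x + 5
At x = 2:
f'(2) = 2 * 2 + 5
= 4 + 5
= 9

9


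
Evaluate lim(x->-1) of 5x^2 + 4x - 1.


Since polynomials are continuous, we use direct substitution.
lim(x->-1) of 5x^2 + 4x - 1
= 5 * (-1)^2 + 4 * (-1) - 1
= 5 - 4 - 1
= 0

0
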